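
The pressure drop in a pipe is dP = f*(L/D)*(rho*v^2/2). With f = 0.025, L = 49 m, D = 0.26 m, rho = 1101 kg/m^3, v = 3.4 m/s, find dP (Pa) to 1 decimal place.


dP = f * (L/D) * (rho*v^2/2)
dP = 0.025 * (49/0.26) * (1101*3.4^2/2)
L/D = 188.46153846
rho*v^2/2 = 1101*11.56/2 = 6363.78
dP = 0.025 * 188.46153846 * 6363.78
dP = 29983.2 Pa


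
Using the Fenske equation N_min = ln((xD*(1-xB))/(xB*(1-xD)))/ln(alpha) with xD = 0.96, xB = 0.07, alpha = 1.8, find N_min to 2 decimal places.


N_min = ln((xD*(1-xB))/(xB*(1-xD))) / ln(alpha)
Numerator inside ln: 0.8928 / 0.0028 = 318.857143
ln(318.857143) = 5.764743
ln(alpha) = ln(1.8) = 0.587787
N_min = 5.764743 / 0.587787 = 9.81


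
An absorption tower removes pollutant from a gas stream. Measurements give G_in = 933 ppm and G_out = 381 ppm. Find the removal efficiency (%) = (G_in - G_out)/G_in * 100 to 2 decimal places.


Efficiency = (G_in - G_out) / G_in * 100%
Efficiency = (933 - 381) / 933 * 100
Efficiency = 552 / 933 * 100
Efficiency = 59.16%


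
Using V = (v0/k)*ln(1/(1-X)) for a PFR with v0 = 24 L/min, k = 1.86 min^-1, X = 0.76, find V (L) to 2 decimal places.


V = (v0/k) * ln(1/(1-X))
V = (24/1.86) * ln(1/(1-0.76))
V = 12.903226 * ln(4.166667)
V = 12.903226 * 1.427116
V = 18.41 L


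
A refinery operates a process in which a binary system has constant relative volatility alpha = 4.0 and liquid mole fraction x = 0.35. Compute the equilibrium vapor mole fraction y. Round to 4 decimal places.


y = alpha*x / (1 + (alpha-1)*x)
y = 4.0*0.35 / (1 + (4.0-1)*0.35)
y = 1.4 / (1 + 1.05)
y = 1.4 / 2.05
y = 0.6829


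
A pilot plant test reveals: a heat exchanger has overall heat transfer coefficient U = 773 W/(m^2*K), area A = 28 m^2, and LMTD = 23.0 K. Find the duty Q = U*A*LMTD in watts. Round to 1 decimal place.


Q = U * A * LMTD
Q = 773 * 28 * 23.0
Q = 497812.0 W


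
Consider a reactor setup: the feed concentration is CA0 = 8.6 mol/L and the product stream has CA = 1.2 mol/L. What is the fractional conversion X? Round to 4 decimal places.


X = (CA0 - CA) / CA0
X = (8.6 - 1.2) / 8.6
X = 7.4 / 8.6
X = 0.8605


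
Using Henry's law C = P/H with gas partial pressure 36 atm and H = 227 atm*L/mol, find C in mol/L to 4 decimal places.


C = P / H
C = 36 / 227
C = 0.1586 mol/L


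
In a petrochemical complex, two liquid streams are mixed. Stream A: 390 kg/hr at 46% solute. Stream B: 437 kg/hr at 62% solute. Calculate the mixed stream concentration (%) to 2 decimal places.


Mass balance on solute: F1*x1 + F2*x2 = F3*x3
F3 = F1 + F2 = 390 + 437 = 827 kg/hr
x3 = (F1*x1 + F2*x2)/F3
x3 = (390*0.46 + 437*0.62) / 827
x3 = 54.45%


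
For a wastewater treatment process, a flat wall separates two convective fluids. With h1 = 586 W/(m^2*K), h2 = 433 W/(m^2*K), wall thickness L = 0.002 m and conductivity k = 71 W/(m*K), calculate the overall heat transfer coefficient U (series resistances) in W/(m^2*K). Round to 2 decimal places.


1/U = 1/h1 + L/k + 1/h2
1/U = 1/586 + 0.002/71 + 1/433
1/U = 0.0017064846 + 2.8169e-05 + 0.0023094688
1/U = 0.0040441224
U = 247.27 W/(m^2*K)


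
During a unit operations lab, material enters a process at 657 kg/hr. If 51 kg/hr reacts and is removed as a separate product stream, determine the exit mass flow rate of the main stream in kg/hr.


Steady-state mass balance on the main outlet: F_out = F_in - F_removed
F_out = 657 - 51
F_out = 606 kg/hr


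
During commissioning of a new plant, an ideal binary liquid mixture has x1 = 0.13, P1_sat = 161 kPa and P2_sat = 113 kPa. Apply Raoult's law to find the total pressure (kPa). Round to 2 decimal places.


P = x1*P1_sat + x2*P2_sat
x2 = 1 - x1 = 1 - 0.13 = 0.87
P = 0.13*161 + 0.87*113
P = 20.93 + 98.31
P = 119.24 kPa


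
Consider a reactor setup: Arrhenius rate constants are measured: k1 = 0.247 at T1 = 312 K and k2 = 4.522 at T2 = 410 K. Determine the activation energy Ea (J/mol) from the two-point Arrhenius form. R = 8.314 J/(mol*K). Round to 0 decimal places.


Ea = R * ln(k2/k1) / (1/T1 - 1/T2)
ln(k2/k1) = ln(4.522/0.247) = 2.9073213
1/T1 - 1/T2 = 1/312 - 1/410 = 0.000766103815
Ea = 8.314 * 2.9073213 / 0.000766103815
Ea = 31551 J/mol


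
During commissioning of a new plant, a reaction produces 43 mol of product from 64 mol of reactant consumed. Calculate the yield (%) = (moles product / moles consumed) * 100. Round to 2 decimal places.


Yield = (moles product / moles consumed) * 100%
Yield = (43 / 64) * 100
Yield = 0.6719 * 100
Yield = 67.19%


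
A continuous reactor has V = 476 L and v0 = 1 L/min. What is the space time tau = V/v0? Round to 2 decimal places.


tau = V / v0
tau = 476 / 1
tau = 476.00 min


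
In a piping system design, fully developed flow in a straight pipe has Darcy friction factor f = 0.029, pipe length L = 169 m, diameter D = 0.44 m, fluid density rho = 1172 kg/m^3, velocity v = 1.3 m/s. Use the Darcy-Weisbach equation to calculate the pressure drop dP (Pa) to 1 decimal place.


dP = f * (L/D) * (rho*v^2/2)
dP = 0.029 * (169/0.44) * (1172*1.3^2/2)
L/D = 384.09090909
rho*v^2/2 = 1172*1.69/2 = 990.34
dP = 0.029 * 384.09090909 * 990.34
dP = 11031.0 Pa


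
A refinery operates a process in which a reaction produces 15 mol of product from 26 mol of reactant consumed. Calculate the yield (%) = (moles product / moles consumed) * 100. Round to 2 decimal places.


Yield = (moles product / moles consumed) * 100%
Yield = (15 / 26) * 100
Yield = 0.5769 * 100
Yield = 57.69%


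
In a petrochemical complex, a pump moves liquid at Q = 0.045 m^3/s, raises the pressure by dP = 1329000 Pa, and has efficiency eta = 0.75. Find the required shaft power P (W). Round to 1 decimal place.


P = Q * dP / eta
P = 0.045 * 1329000 / 0.75
P = 59805.0 / 0.75
P = 79740.0 W


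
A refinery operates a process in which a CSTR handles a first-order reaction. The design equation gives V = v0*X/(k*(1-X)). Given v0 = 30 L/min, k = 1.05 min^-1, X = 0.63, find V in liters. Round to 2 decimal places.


V = v0 * X / (k * (1 - X))
V = 30 * 0.63 / (1.05 * (1 - 0.63))
V = 18.9 / (1.05 * 0.37)
V = 18.9 / 0.3885
V = 48.65 L


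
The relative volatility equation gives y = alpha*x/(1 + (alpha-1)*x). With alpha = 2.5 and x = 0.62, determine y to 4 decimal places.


y = alpha*x / (1 + (alpha-1)*x)
y = 2.5*0.62 / (1 + (2.5-1)*0.62)
y = 1.55 / (1 + 0.93)
y = 1.55 / 1.93
y = 0.8031


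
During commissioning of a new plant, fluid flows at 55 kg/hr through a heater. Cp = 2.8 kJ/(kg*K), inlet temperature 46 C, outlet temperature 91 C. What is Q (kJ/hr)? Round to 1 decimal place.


Q = m_dot * Cp * (T2 - T1)
Q = 55 * 2.8 * (91 - 46)
Q = 55 * 2.8 * 45
Q = 6930.0 kJ/hr


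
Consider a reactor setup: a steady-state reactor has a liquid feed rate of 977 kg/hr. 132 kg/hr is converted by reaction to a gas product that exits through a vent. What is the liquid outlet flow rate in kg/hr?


Steady-state mass balance on the main outlet: F_out = F_in - F_removed
F_out = 977 - 132
F_out = 845 kg/hr


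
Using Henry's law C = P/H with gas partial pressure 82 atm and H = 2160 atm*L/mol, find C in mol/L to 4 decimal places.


C = P / H
C = 82 / 2160
C = 0.0380 mol/L


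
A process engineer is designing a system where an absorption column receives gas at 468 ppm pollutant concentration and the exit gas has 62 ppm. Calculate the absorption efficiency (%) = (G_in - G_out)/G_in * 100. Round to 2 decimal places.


Efficiency = (G_in - G_out) / G_in * 100%
Efficiency = (468 - 62) / 468 * 100
Efficiency = 406 / 468 * 100
Efficiency = 86.75%


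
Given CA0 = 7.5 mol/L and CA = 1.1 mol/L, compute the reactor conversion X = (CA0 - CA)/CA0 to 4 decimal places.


X = (CA0 - CA) / CA0
X = (7.5 - 1.1) / 7.5
X = 6.4 / 7.5
X = 0.8533


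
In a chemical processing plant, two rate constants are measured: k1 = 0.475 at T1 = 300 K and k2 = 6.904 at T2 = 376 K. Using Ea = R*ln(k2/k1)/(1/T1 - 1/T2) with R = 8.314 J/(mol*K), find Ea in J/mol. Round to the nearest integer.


Ea = R * ln(k2/k1) / (1/T1 - 1/T2)
ln(k2/k1) = ln(6.904/0.475) = 2.6765414
1/T1 - 1/T2 = 1/300 - 1/376 = 0.000673758865
Ea = 8.314 * 2.6765414 / 0.000673758865
Ea = 33028 J/mol


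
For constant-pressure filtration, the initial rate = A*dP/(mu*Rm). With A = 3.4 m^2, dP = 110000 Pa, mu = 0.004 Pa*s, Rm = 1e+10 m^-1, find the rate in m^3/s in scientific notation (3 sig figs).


rate = A * dP / (mu * Rm)
rate = 3.4 * 110000 / (0.004 * 1e+10)
rate = 374000.0 / 4.000e+07
rate = 9.35e-03 m^3/s


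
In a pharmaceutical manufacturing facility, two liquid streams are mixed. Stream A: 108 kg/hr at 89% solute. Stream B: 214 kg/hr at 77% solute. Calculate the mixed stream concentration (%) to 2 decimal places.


Mass balance on solute: F1*x1 + F2*x2 = F3*x3
F3 = F1 + F2 = 108 + 214 = 322 kg/hr
x3 = (F1*x1 + F2*x2)/F3
x3 = (108*0.89 + 214*0.77) / 322
x3 = 81.02%


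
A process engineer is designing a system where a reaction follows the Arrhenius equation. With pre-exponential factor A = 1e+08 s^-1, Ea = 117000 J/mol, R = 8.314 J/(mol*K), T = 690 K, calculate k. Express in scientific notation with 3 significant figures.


k = A * exp(-Ea/(R*T))
k = 1e+08 * exp(-117000 / (8.314 * 690))
k = 1e+08 * exp(-20.395143)
k = 1.39e-01


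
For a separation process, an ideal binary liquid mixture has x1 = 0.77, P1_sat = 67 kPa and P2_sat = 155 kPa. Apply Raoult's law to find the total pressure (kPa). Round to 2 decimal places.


P = x1*P1_sat + x2*P2_sat
x2 = 1 - x1 = 1 - 0.77 = 0.23
P = 0.77*67 + 0.23*155
P = 51.59 + 35.65
P = 87.24 kPa


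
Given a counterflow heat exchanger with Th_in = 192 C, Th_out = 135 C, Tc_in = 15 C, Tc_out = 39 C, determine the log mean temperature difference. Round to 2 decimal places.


dT1 = Th_in - Tc_out = 192 - 39 = 153
dT2 = Th_out - Tc_in = 135 - 15 = 120
LMTD = (dT1 - dT2) / ln(dT1/dT2)
LMTD = (153 - 120) / ln(153/120)
LMTD = 135.83 K


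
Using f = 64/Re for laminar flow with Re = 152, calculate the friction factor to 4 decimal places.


f = 64 / Re
f = 64 / 152
f = 0.4211


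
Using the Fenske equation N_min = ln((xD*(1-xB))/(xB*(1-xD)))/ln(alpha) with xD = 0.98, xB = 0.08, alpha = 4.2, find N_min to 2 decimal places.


N_min = ln((xD*(1-xB))/(xB*(1-xD))) / ln(alpha)
Numerator inside ln: 0.9016 / 0.0016 = 563.5
ln(563.5) = 6.334167
ln(alpha) = ln(4.2) = 1.435085
N_min = 6.334167 / 1.435085 = 4.41


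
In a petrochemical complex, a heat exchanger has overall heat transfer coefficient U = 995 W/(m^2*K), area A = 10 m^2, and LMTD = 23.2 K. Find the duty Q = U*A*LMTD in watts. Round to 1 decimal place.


Q = U * A * LMTD
Q = 995 * 10 * 23.2
Q = 230840.0 W


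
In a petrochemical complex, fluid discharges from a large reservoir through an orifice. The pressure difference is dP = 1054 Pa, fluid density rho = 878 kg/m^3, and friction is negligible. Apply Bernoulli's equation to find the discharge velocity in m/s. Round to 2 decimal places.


v = sqrt(2*dP/rho)
v = sqrt(2*1054/878)
v = sqrt(2.400911)
v = 1.55 m/s


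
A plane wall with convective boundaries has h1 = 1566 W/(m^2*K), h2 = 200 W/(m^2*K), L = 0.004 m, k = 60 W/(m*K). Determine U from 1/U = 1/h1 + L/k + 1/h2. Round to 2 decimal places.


1/U = 1/h1 + L/k + 1/h2
1/U = 1/1566 + 0.004/60 + 1/200
1/U = 0.0006385696 + 6.66667e-05 + 0.005
1/U = 0.0057052363
U = 175.28 W/(m^2*K)


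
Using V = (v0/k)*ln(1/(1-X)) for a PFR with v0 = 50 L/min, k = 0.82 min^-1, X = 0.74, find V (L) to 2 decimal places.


V = (v0/k) * ln(1/(1-X))
V = (50/0.82) * ln(1/(1-0.74))
V = 60.97561 * ln(3.846154)
V = 60.97561 * 1.347074
V = 82.14 L


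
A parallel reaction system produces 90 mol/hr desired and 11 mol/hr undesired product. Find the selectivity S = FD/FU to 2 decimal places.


S = desired product rate / undesired product rate
S = 90 / 11
S = 8.18


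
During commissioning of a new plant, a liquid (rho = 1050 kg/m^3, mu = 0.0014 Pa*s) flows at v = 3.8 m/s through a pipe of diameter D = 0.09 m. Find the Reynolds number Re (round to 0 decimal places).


Re = rho * v * D / mu
Re = 1050 * 3.8 * 0.09 / 0.0014
Re = 359.1 / 0.0014
Re = 256500


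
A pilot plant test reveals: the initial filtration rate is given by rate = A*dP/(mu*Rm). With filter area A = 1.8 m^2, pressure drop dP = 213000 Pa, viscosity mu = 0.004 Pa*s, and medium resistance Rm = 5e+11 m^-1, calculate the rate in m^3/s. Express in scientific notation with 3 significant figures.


rate = A * dP / (mu * Rm)
rate = 1.8 * 213000 / (0.004 * 5e+11)
rate = 383400.0 / 2.000e+09
rate = 1.92e-04 m^3/s


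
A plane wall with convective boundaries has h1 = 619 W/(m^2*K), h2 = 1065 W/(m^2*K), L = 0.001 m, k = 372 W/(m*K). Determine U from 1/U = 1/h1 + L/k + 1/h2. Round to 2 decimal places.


1/U = 1/h1 + L/k + 1/h2
1/U = 1/619 + 0.001/372 + 1/1065
1/U = 0.0016155089 + 2.6882e-06 + 0.0009389671
1/U = 0.0025571642
U = 391.06 W/(m^2*K)


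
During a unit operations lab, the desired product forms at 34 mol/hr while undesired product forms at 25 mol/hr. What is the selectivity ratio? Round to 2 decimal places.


S = desired product rate / undesired product rate
S = 34 / 25
S = 1.36


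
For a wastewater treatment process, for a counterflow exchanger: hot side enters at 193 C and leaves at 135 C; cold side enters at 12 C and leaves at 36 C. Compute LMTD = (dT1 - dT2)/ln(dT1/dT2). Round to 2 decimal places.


dT1 = Th_in - Tc_out = 193 - 36 = 157
dT2 = Th_out - Tc_in = 135 - 12 = 123
LMTD = (dT1 - dT2) / ln(dT1/dT2)
LMTD = (157 - 123) / ln(157/123)
LMTD = 139.31 K


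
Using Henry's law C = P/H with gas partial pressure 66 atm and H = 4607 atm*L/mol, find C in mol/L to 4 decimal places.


C = P / H
C = 66 / 4607
C = 0.0143 mol/L


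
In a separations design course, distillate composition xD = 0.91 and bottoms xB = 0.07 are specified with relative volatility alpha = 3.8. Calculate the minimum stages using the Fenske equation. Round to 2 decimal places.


N_min = ln((xD*(1-xB))/(xB*(1-xD))) / ln(alpha)
Numerator inside ln: 0.8463 / 0.0063 = 134.333333
ln(134.333333) = 4.900324
ln(alpha) = ln(3.8) = 1.335001
N_min = 4.900324 / 1.335001 = 3.67


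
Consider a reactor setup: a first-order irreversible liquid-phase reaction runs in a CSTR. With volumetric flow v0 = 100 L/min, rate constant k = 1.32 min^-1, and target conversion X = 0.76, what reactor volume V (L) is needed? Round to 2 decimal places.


V = v0 * X / (k * (1 - X))
V = 100 * 0.76 / (1.32 * (1 - 0.76))
V = 76.0 / (1.32 * 0.24)
V = 76.0 / 0.3168
V = 239.90 L


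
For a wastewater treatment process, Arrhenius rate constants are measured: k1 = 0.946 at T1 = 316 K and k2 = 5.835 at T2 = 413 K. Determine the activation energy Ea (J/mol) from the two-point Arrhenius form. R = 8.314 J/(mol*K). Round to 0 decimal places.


Ea = R * ln(k2/k1) / (1/T1 - 1/T2)
ln(k2/k1) = ln(5.835/0.946) = 1.819387
1/T1 - 1/T2 = 1/316 - 1/413 = 0.000743249456
Ea = 8.314 * 1.819387 / 0.000743249456
Ea = 20352 J/mol


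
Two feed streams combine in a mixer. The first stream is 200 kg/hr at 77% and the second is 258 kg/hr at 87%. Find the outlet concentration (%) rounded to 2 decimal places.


Mass balance on solute: F1*x1 + F2*x2 = F3*x3
F3 = F1 + F2 = 200 + 258 = 458 kg/hr
x3 = (F1*x1 + F2*x2)/F3
x3 = (200*0.77 + 258*0.87) / 458
x3 = 82.63%


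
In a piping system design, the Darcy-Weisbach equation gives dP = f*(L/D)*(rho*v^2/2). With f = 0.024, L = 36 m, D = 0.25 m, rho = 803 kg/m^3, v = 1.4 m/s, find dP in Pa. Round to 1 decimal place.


dP = f * (L/D) * (rho*v^2/2)
dP = 0.024 * (36/0.25) * (803*1.4^2/2)
L/D = 144.0
rho*v^2/2 = 803*1.96/2 = 786.94
dP = 0.024 * 144.0 * 786.94
dP = 2719.7 Pa


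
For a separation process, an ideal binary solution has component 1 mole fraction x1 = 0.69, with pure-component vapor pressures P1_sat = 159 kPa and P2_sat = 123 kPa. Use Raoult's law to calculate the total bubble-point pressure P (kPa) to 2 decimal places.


P = x1*P1_sat + x2*P2_sat
x2 = 1 - x1 = 1 - 0.69 = 0.31
P = 0.69*159 + 0.31*123
P = 109.71 + 38.13
P = 147.84 kPa


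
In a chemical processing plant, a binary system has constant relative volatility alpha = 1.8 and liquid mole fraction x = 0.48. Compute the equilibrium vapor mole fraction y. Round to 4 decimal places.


y = alpha*x / (1 + (alpha-1)*x)
y = 1.8*0.48 / (1 + (1.8-1)*0.48)
y = 0.864 / (1 + 0.384)
y = 0.864 / 1.384
y = 0.6243


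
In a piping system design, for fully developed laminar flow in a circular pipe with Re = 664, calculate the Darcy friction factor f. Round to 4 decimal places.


f = 64 / Re
f = 64 / 664
f = 0.0964


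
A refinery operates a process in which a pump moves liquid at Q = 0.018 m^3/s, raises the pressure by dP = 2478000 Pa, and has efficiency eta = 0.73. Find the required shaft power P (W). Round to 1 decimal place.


P = Q * dP / eta
P = 0.018 * 2478000 / 0.73
P = 44604.0 / 0.73
P = 61101.4 W


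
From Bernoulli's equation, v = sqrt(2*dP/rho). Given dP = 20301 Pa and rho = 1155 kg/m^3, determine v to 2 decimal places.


v = sqrt(2*dP/rho)
v = sqrt(2*20301/1155)
v = sqrt(35.153247)
v = 5.93 m/s


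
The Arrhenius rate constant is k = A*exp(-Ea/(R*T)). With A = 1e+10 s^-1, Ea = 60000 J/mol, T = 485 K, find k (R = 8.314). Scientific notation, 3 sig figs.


k = A * exp(-Ea/(R*T))
k = 1e+10 * exp(-60000 / (8.314 * 485))
k = 1e+10 * exp(-14.879882)
k = 3.45e+03


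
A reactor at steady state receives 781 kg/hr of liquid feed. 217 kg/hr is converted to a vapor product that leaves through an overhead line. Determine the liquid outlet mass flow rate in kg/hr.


Steady-state mass balance on the main outlet: F_out = F_in - F_removed
F_out = 781 - 217
F_out = 564 kg/hr


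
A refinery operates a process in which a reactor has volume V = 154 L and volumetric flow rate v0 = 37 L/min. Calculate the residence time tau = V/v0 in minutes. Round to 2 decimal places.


tau = V / v0
tau = 154 / 37
tau = 4.16 min


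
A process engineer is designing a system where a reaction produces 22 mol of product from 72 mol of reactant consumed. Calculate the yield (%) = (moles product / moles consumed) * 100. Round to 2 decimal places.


Yield = (moles product / moles consumed) * 100%
Yield = (22 / 72) * 100
Yield = 0.3056 * 100
Yield = 30.56%


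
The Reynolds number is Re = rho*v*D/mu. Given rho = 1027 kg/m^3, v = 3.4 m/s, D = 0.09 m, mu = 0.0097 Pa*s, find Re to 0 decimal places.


Re = rho * v * D / mu
Re = 1027 * 3.4 * 0.09 / 0.0097
Re = 314.262 / 0.0097
Re = 32398


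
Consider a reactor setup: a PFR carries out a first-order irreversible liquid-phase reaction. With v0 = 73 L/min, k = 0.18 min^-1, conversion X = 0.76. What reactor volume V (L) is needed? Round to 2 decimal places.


V = (v0/k) * ln(1/(1-X))
V = (73/0.18) * ln(1/(1-0.76))
V = 405.555556 * ln(4.166667)
V = 405.555556 * 1.427116
V = 578.77 L


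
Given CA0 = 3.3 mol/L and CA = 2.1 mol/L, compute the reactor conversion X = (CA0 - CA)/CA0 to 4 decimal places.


X = (CA0 - CA) / CA0
X = (3.3 - 2.1) / 3.3
X = 1.2 / 3.3
X = 0.3636


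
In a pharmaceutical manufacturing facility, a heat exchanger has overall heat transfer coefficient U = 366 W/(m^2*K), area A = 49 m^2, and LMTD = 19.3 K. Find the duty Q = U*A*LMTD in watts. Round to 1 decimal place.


Q = U * A * LMTD
Q = 366 * 49 * 19.3
Q = 346126.2 W


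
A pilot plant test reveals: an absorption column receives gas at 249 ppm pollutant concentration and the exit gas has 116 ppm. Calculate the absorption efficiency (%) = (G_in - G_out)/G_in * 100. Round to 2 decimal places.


Efficiency = (G_in - G_out) / G_in * 100%
Efficiency = (249 - 116) / 249 * 100
Efficiency = 133 / 249 * 100
Efficiency = 53.41%


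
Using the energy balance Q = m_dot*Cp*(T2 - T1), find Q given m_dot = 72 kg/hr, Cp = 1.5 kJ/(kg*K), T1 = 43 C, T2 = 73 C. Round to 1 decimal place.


Q = m_dot * Cp * (T2 - T1)
Q = 72 * 1.5 * (73 - 43)
Q = 72 * 1.5 * 30
Q = 3240.0 kJ/hr


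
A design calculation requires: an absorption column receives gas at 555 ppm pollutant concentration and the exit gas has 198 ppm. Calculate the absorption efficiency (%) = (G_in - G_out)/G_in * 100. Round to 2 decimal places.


Efficiency = (G_in - G_out) / G_in * 100%
Efficiency = (555 - 198) / 555 * 100
Efficiency = 357 / 555 * 100
Efficiency = 64.32%


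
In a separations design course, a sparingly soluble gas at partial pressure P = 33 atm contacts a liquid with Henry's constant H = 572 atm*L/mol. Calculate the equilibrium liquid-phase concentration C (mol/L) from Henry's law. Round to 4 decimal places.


C = P / H
C = 33 / 572
C = 0.0577 mol/L


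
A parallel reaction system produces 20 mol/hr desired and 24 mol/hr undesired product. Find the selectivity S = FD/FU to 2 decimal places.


S = desired product rate / undesired product rate
S = 20 / 24
S = 0.83


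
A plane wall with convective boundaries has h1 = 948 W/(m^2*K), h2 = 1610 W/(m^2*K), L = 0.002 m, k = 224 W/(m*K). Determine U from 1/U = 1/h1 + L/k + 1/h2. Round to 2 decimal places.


1/U = 1/h1 + L/k + 1/h2
1/U = 1/948 + 0.002/224 + 1/1610
1/U = 0.0010548523 + 8.9286e-06 + 0.000621118
1/U = 0.0016848989
U = 593.51 W/(m^2*K)


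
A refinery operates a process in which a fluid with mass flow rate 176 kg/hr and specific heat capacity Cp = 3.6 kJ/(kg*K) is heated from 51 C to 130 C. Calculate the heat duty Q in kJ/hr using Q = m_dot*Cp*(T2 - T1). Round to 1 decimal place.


Q = m_dot * Cp * (T2 - T1)
Q = 176 * 3.6 * (130 - 51)
Q = 176 * 3.6 * 79
Q = 50054.4 kJ/hr


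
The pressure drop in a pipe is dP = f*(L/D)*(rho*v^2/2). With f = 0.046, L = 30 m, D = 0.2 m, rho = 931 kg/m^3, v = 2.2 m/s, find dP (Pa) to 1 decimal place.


dP = f * (L/D) * (rho*v^2/2)
dP = 0.046 * (30/0.2) * (931*2.2^2/2)
L/D = 150.0
rho*v^2/2 = 931*4.84/2 = 2253.02
dP = 0.046 * 150.0 * 2253.02
dP = 15545.8 Pa


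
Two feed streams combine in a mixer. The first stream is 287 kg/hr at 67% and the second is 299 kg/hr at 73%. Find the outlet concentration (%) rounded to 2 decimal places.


Mass balance on solute: F1*x1 + F2*x2 = F3*x3
F3 = F1 + F2 = 287 + 299 = 586 kg/hr
x3 = (F1*x1 + F2*x2)/F3
x3 = (287*0.67 + 299*0.73) / 586
x3 = 70.06%


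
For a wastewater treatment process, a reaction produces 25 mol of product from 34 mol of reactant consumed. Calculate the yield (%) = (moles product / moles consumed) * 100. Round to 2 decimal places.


Yield = (moles product / moles consumed) * 100%
Yield = (25 / 34) * 100
Yield = 0.7353 * 100
Yield = 73.53%


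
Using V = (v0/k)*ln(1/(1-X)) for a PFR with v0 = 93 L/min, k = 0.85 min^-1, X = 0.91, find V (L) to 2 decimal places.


V = (v0/k) * ln(1/(1-X))
V = (93/0.85) * ln(1/(1-0.91))
V = 109.411765 * ln(11.111111)
V = 109.411765 * 2.407946
V = 263.46 L


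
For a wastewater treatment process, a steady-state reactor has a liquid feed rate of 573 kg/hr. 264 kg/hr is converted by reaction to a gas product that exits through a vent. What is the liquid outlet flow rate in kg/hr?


Steady-state mass balance on the main outlet: F_out = F_in - F_removed
F_out = 573 - 264
F_out = 309 kg/hr


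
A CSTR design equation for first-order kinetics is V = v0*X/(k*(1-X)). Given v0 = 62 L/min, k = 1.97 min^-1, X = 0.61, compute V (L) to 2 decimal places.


V = v0 * X / (k * (1 - X))
V = 62 * 0.61 / (1.97 * (1 - 0.61))
V = 37.82 / (1.97 * 0.39)
V = 37.82 / 0.7683
V = 49.23 L


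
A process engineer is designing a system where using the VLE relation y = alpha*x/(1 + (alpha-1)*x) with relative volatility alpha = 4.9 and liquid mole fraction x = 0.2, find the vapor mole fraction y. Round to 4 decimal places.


y = alpha*x / (1 + (alpha-1)*x)
y = 4.9*0.2 / (1 + (4.9-1)*0.2)
y = 0.98 / (1 + 0.78)
y = 0.98 / 1.78
y = 0.5506


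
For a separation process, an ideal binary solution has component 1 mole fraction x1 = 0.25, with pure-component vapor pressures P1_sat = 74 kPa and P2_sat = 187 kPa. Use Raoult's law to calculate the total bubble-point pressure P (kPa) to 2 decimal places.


P = x1*P1_sat + x2*P2_sat
x2 = 1 - x1 = 1 - 0.25 = 0.75
P = 0.25*74 + 0.75*187
P = 18.5 + 140.25
P = 158.75 kPa


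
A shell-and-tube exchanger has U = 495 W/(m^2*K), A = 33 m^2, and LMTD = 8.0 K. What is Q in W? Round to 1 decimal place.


Q = U * A * LMTD
Q = 495 * 33 * 8.0
Q = 130680.0 W


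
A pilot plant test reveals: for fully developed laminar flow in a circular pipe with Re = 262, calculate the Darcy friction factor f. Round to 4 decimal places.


f = 64 / Re
f = 64 / 262
f = 0.2443


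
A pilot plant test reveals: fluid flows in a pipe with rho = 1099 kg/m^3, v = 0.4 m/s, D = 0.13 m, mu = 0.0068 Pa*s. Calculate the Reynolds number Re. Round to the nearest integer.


Re = rho * v * D / mu
Re = 1099 * 0.4 * 0.13 / 0.0068
Re = 57.148 / 0.0068
Re = 8404


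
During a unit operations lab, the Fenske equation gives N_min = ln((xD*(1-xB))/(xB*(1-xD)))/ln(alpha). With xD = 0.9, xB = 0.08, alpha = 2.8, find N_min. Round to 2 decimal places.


N_min = ln((xD*(1-xB))/(xB*(1-xD))) / ln(alpha)
Numerator inside ln: 0.828 / 0.008 = 103.5
ln(103.5) = 4.639572
ln(alpha) = ln(2.8) = 1.029619
N_min = 4.639572 / 1.029619 = 4.51


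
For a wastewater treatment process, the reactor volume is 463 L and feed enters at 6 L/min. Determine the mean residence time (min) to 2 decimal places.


tau = V / v0
tau = 463 / 6
tau = 77.17 min


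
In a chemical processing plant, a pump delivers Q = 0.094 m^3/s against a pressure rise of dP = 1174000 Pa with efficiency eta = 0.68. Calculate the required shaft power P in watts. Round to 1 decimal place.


P = Q * dP / eta
P = 0.094 * 1174000 / 0.68
P = 110356.0 / 0.68
P = 162288.2 W


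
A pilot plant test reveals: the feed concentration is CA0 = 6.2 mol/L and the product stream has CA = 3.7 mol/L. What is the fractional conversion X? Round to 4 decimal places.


X = (CA0 - CA) / CA0
X = (6.2 - 3.7) / 6.2
X = 2.5 / 6.2
X = 0.4032


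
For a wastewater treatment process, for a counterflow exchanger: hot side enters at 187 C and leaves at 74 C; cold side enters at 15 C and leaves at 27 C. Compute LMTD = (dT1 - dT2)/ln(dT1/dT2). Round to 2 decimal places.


dT1 = Th_in - Tc_out = 187 - 27 = 160
dT2 = Th_out - Tc_in = 74 - 15 = 59
LMTD = (dT1 - dT2) / ln(dT1/dT2)
LMTD = (160 - 59) / ln(160/59)
LMTD = 101.24 K


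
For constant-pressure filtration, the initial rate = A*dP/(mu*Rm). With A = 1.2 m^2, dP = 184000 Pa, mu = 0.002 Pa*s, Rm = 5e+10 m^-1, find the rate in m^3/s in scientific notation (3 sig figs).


rate = A * dP / (mu * Rm)
rate = 1.2 * 184000 / (0.002 * 5e+10)
rate = 220800.0 / 1.000e+08
rate = 2.21e-03 m^3/s


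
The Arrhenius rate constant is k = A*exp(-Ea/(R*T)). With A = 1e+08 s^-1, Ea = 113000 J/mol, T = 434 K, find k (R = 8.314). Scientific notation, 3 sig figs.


k = A * exp(-Ea/(R*T))
k = 1e+08 * exp(-113000 / (8.314 * 434))
k = 1e+08 * exp(-31.316895)
k = 2.51e-06


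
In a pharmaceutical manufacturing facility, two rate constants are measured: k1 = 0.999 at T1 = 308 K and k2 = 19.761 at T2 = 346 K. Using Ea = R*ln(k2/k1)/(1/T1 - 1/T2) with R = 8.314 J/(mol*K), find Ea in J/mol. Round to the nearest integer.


Ea = R * ln(k2/k1) / (1/T1 - 1/T2)
ln(k2/k1) = ln(19.761/0.999) = 2.9847108
1/T1 - 1/T2 = 1/308 - 1/346 = 0.000356579836
Ea = 8.314 * 2.9847108 / 0.000356579836
Ea = 69591 J/mol


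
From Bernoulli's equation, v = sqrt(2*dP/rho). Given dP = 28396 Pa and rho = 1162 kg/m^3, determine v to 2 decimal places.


v = sqrt(2*dP/rho)
v = sqrt(2*28396/1162)
v = sqrt(48.874355)
v = 6.99 m/s


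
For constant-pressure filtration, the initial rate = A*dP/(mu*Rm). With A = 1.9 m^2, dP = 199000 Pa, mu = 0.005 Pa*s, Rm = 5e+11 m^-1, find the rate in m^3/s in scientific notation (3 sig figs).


rate = A * dP / (mu * Rm)
rate = 1.9 * 199000 / (0.005 * 5e+11)
rate = 378100.0 / 2.500e+09
rate = 1.51e-04 m^3/s


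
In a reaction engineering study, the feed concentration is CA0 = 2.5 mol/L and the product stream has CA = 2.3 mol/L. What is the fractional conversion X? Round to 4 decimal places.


X = (CA0 - CA) / CA0
X = (2.5 - 2.3) / 2.5
X = 0.2 / 2.5
X = 0.0800


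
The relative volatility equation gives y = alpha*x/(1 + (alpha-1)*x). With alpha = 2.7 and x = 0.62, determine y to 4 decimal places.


y = alpha*x / (1 + (alpha-1)*x)
y = 2.7*0.62 / (1 + (2.7-1)*0.62)
y = 1.674 / (1 + 1.054)
y = 1.674 / 2.054
y = 0.8150


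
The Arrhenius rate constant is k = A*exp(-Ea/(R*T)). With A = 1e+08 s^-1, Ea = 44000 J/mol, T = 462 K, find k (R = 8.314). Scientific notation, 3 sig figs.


k = A * exp(-Ea/(R*T))
k = 1e+08 * exp(-44000 / (8.314 * 462))
k = 1e+08 * exp(-11.455147)
k = 1.06e+03


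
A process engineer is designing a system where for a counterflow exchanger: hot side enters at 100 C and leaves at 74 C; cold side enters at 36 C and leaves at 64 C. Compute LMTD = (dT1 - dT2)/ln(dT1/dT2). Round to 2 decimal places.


dT1 = Th_in - Tc_out = 100 - 64 = 36
dT2 = Th_out - Tc_in = 74 - 36 = 38
LMTD = (dT1 - dT2) / ln(dT1/dT2)
LMTD = (36 - 38) / ln(36/38)
LMTD = 36.99 K


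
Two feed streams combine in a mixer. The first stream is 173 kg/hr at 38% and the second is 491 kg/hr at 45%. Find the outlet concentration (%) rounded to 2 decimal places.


Mass balance on solute: F1*x1 + F2*x2 = F3*x3
F3 = F1 + F2 = 173 + 491 = 664 kg/hr
x3 = (F1*x1 + F2*x2)/F3
x3 = (173*0.38 + 491*0.45) / 664
x3 = 43.18%


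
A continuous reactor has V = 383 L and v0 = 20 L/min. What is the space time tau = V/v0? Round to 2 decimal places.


tau = V / v0
tau = 383 / 20
tau = 19.15 min


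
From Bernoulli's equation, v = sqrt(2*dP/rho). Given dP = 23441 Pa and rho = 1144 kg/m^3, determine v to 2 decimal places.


v = sqrt(2*dP/rho)
v = sqrt(2*23441/1144)
v = sqrt(40.980769)
v = 6.40 m/s


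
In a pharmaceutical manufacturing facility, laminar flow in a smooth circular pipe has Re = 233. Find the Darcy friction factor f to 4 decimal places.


f = 64 / Re
f = 64 / 233
f = 0.2747


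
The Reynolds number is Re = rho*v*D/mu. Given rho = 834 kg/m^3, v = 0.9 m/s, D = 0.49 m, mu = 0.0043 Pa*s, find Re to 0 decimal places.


Re = rho * v * D / mu
Re = 834 * 0.9 * 0.49 / 0.0043
Re = 367.794 / 0.0043
Re = 85533


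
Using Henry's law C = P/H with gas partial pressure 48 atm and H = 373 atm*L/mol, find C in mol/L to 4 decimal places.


C = P / H
C = 48 / 373
C = 0.1287 mol/L


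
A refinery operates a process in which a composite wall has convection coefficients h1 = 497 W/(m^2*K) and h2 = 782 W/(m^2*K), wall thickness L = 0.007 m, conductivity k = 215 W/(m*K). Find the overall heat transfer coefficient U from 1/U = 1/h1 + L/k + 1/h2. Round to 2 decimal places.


1/U = 1/h1 + L/k + 1/h2
1/U = 1/497 + 0.007/215 + 1/782
1/U = 0.0020120724 + 3.25581e-05 + 0.0012787724
1/U = 0.0033234029
U = 300.90 W/(m^2*K)


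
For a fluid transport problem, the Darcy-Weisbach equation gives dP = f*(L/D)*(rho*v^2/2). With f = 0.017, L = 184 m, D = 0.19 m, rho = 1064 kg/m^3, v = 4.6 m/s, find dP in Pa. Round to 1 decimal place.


dP = f * (L/D) * (rho*v^2/2)
dP = 0.017 * (184/0.19) * (1064*4.6^2/2)
L/D = 968.42105263
rho*v^2/2 = 1064*21.16/2 = 11257.12
dP = 0.017 * 968.42105263 * 11257.12
dP = 185327.7 Pa


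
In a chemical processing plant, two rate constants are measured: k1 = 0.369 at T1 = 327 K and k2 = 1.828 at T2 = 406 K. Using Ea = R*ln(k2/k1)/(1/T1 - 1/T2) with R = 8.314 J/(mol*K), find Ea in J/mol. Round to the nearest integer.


Ea = R * ln(k2/k1) / (1/T1 - 1/T2)
ln(k2/k1) = ln(1.828/0.369) = 1.6001811
1/T1 - 1/T2 = 1/327 - 1/406 = 0.000595049788
Ea = 8.314 * 1.6001811 / 0.000595049788
Ea = 22358 J/mol


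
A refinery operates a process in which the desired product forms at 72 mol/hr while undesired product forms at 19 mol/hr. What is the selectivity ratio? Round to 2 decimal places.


S = desired product rate / undesired product rate
S = 72 / 19
S = 3.79


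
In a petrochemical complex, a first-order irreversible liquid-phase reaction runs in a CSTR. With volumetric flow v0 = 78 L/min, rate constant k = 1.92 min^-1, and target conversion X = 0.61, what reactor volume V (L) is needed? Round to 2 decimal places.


V = v0 * X / (k * (1 - X))
V = 78 * 0.61 / (1.92 * (1 - 0.61))
V = 47.58 / (1.92 * 0.39)
V = 47.58 / 0.7488
V = 63.54 L


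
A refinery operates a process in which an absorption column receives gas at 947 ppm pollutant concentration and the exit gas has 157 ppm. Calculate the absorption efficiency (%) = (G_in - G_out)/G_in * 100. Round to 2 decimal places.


Efficiency = (G_in - G_out) / G_in * 100%
Efficiency = (947 - 157) / 947 * 100
Efficiency = 790 / 947 * 100
Efficiency = 83.42%


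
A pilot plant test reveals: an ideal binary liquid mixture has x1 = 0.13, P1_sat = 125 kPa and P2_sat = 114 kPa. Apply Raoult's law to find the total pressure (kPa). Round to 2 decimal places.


P = x1*P1_sat + x2*P2_sat
x2 = 1 - x1 = 1 - 0.13 = 0.87
P = 0.13*125 + 0.87*114
P = 16.25 + 99.18
P = 115.43 kPa


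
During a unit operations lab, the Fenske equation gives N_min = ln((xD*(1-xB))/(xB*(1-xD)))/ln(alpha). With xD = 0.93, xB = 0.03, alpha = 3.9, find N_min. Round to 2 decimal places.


N_min = ln((xD*(1-xB))/(xB*(1-xD))) / ln(alpha)
Numerator inside ln: 0.9021 / 0.0021 = 429.571429
ln(429.571429) = 6.062788
ln(alpha) = ln(3.9) = 1.360977
N_min = 6.062788 / 1.360977 = 4.45


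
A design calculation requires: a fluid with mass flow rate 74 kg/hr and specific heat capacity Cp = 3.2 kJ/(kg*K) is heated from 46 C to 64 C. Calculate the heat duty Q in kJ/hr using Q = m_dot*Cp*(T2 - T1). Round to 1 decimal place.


Q = m_dot * Cp * (T2 - T1)
Q = 74 * 3.2 * (64 - 46)
Q = 74 * 3.2 * 18
Q = 4262.4 kJ/hr


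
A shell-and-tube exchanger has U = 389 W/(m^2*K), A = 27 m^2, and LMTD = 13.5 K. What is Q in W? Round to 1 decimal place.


Q = U * A * LMTD
Q = 389 * 27 * 13.5
Q = 141790.5 W


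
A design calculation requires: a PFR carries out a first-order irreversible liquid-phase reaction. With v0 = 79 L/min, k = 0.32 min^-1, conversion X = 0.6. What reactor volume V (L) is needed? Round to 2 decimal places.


V = (v0/k) * ln(1/(1-X))
V = (79/0.32) * ln(1/(1-0.6))
V = 246.875 * ln(2.5)
V = 246.875 * 0.916291
V = 226.21 L


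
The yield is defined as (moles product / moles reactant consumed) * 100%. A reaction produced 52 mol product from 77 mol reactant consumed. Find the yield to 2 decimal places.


Yield = (moles product / moles consumed) * 100%
Yield = (52 / 77) * 100
Yield = 0.6753 * 100
Yield = 67.53%


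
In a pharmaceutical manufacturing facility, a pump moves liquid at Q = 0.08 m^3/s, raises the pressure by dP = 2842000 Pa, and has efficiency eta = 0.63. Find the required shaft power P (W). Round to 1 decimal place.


P = Q * dP / eta
P = 0.08 * 2842000 / 0.63
P = 227360.0 / 0.63
P = 360888.9 W


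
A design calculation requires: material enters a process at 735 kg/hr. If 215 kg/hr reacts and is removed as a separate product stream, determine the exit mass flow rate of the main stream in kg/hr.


Steady-state mass balance on the main outlet: F_out = F_in - F_removed
F_out = 735 - 215
F_out = 520 kg/hr


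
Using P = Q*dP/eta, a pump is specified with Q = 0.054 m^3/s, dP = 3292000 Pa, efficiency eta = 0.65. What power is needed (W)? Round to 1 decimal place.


P = Q * dP / eta
P = 0.054 * 3292000 / 0.65
P = 177768.0 / 0.65
P = 273489.2 W


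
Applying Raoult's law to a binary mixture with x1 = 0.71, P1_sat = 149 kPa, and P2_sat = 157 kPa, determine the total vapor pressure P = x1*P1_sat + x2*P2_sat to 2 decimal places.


P = x1*P1_sat + x2*P2_sat
x2 = 1 - x1 = 1 - 0.71 = 0.29
P = 0.71*149 + 0.29*157
P = 105.79 + 45.53
P = 151.32 kPa


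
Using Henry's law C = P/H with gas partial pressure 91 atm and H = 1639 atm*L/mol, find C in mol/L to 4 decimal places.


C = P / H
C = 91 / 1639
C = 0.0555 mol/L


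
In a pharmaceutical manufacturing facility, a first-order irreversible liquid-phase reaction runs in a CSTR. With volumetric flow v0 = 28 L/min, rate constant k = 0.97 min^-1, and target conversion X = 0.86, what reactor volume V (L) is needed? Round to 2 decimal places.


V = v0 * X / (k * (1 - X))
V = 28 * 0.86 / (0.97 * (1 - 0.86))
V = 24.08 / (0.97 * 0.14)
V = 24.08 / 0.1358
V = 177.32 L


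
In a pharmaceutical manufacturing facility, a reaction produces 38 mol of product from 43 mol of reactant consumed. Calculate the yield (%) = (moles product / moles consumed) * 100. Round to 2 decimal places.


Yield = (moles product / moles consumed) * 100%
Yield = (38 / 43) * 100
Yield = 0.8837 * 100
Yield = 88.37%


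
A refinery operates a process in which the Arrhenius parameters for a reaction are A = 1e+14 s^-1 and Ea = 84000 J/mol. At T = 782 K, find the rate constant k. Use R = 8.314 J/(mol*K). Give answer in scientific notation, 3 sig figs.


k = A * exp(-Ea/(R*T))
k = 1e+14 * exp(-84000 / (8.314 * 782))
k = 1e+14 * exp(-12.92)
k = 2.45e+08


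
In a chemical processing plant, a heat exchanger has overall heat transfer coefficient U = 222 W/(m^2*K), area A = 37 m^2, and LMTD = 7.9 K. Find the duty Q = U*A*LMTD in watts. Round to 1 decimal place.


Q = U * A * LMTD
Q = 222 * 37 * 7.9
Q = 64890.6 W


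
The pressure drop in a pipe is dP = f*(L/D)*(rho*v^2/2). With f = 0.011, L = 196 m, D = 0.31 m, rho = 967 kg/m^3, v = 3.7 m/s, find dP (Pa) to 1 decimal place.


dP = f * (L/D) * (rho*v^2/2)
dP = 0.011 * (196/0.31) * (967*3.7^2/2)
L/D = 632.25806452
rho*v^2/2 = 967*13.69/2 = 6619.115
dP = 0.011 * 632.25806452 * 6619.115
dP = 46034.9 Pa


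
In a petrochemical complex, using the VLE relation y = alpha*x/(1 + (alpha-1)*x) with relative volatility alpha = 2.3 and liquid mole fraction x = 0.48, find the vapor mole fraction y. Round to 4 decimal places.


y = alpha*x / (1 + (alpha-1)*x)
y = 2.3*0.48 / (1 + (2.3-1)*0.48)
y = 1.104 / (1 + 0.624)
y = 1.104 / 1.624
y = 0.6798


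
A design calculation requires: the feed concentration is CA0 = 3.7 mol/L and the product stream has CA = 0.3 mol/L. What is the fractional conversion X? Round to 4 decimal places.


X = (CA0 - CA) / CA0
X = (3.7 - 0.3) / 3.7
X = 3.4 / 3.7
X = 0.9189


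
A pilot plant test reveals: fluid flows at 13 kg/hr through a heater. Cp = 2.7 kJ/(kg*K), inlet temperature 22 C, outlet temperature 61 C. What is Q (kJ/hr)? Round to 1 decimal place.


Q = m_dot * Cp * (T2 - T1)
Q = 13 * 2.7 * (61 - 22)
Q = 13 * 2.7 * 39
Q = 1368.9 kJ/hr


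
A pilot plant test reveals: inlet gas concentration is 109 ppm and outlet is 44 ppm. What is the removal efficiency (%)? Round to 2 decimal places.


Efficiency = (G_in - G_out) / G_in * 100%
Efficiency = (109 - 44) / 109 * 100
Efficiency = 65 / 109 * 100
Efficiency = 59.63%


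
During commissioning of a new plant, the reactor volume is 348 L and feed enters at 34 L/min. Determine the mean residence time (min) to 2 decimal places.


tau = V / v0
tau = 348 / 34
tau = 10.24 min


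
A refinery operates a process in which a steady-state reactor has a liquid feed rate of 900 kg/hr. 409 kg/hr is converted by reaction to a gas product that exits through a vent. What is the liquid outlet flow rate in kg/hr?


Steady-state mass balance on the main outlet: F_out = F_in - F_removed
F_out = 900 - 409
F_out = 491 kg/hr


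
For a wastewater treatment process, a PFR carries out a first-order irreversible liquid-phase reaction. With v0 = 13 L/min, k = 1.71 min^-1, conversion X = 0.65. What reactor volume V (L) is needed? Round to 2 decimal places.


V = (v0/k) * ln(1/(1-X))
V = (13/1.71) * ln(1/(1-0.65))
V = 7.602339 * ln(2.857143)
V = 7.602339 * 1.049822
V = 7.98 L


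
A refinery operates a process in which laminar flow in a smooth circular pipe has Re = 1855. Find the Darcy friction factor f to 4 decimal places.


f = 64 / Re
f = 64 / 1855
f = 0.0345


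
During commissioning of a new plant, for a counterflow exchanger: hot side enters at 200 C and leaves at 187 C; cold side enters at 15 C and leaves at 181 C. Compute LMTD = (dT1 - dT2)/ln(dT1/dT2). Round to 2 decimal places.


dT1 = Th_in - Tc_out = 200 - 181 = 19
dT2 = Th_out - Tc_in = 187 - 15 = 172
LMTD = (dT1 - dT2) / ln(dT1/dT2)
LMTD = (19 - 172) / ln(19/172)
LMTD = 69.45 K
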